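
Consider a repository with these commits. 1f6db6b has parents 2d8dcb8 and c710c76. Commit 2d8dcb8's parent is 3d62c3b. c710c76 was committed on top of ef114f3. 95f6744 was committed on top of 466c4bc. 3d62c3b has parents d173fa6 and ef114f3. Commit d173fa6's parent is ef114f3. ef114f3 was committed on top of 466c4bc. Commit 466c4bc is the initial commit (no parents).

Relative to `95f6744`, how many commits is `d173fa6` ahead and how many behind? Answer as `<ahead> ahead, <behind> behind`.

2 ahead, 1 behind

Reachable from d173fa6: {466c4bc, d173fa6, ef114f3}.
Reachable from 95f6744: {466c4bc, 95f6744}.
Only in d173fa6's history (ahead): {d173fa6, ef114f3} — 2.
Only in 95f6744's history (behind): {95f6744} — 1.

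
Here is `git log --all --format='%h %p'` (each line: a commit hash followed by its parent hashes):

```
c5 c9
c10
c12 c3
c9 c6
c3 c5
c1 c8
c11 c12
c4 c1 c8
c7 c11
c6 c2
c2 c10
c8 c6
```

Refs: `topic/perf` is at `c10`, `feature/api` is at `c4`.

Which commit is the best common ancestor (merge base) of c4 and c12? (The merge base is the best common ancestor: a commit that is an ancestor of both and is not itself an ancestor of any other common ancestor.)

Ancestors of c4: {c1, c10, c2, c4, c6, c8}.
Ancestors of c12: {c10, c12, c2, c3, c5, c6, c9}.
Common ancestors: {c10, c2, c6}.
Among these, c6 is not an ancestor of any other common ancestor — it is the merge base.

c6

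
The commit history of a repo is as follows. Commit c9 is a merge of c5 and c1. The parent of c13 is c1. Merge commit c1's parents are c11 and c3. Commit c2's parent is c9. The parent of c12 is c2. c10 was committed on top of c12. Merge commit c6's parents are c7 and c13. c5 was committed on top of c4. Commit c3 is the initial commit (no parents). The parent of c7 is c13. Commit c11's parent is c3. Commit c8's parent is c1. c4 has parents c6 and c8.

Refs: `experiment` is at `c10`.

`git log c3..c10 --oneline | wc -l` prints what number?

Reachable from c10: {c1, c10, c11, c12, c13, c2, c3, c4, c5, c6, c7, c8, c9}.
Reachable from c3: {c3}.
In c10's history but not c3's: {c1, c10, c11, c12, c13, c2, c4, c5, c6, c7, c8, c9} — 12 commits.

12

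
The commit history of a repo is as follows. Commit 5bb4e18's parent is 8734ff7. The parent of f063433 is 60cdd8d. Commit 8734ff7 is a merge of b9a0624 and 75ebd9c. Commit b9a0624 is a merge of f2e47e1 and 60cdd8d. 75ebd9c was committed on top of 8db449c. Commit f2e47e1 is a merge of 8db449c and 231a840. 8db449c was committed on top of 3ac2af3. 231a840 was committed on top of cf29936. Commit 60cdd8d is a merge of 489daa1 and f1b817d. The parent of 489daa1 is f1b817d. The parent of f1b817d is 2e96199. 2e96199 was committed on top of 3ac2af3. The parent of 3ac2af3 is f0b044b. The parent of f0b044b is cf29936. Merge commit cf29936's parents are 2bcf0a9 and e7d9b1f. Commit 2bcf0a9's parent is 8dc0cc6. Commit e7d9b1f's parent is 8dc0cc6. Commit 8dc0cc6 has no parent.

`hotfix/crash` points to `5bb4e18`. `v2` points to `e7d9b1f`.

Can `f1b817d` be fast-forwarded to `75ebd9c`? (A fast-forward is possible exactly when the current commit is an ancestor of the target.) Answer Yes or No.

No

A fast-forward from f1b817d to 75ebd9c is possible iff f1b817d is an ancestor of 75ebd9c.
Ancestors of 75ebd9c: {2bcf0a9, 3ac2af3, 75ebd9c, 8db449c, 8dc0cc6, cf29936, e7d9b1f, f0b044b}.
f1b817d is not among them, so fast-forward is not possible.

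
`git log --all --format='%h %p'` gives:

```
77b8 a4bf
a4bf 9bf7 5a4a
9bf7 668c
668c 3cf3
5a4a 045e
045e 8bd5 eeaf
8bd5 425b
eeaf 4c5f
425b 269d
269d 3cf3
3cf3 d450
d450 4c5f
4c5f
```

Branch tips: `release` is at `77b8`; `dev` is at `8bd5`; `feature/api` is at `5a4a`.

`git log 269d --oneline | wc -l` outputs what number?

4

Walking parent pointers from 269d: reachable set = {269d, 3cf3, 4c5f, d450}.
That is 4 commits.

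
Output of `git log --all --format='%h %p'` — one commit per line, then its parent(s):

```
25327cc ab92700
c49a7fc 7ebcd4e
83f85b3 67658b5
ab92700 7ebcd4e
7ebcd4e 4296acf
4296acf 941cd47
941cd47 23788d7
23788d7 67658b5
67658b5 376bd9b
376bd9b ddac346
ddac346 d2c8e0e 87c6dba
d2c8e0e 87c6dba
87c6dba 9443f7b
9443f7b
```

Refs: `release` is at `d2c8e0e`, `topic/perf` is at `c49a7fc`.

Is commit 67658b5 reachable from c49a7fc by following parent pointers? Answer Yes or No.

Ancestors of c49a7fc (commits reachable by following parents): {23788d7, 376bd9b, 4296acf, 67658b5, 7ebcd4e, 87c6dba, 941cd47, 9443f7b, c49a7fc, d2c8e0e, ddac346}.
67658b5 is in that set, so it is an ancestor of c49a7fc.

Yes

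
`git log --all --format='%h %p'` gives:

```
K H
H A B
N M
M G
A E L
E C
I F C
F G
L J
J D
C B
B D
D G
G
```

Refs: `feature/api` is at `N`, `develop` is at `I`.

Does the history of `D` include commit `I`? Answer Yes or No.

Ancestors of D: {D, G}.
I is not in that set, so it is not an ancestor of D.

No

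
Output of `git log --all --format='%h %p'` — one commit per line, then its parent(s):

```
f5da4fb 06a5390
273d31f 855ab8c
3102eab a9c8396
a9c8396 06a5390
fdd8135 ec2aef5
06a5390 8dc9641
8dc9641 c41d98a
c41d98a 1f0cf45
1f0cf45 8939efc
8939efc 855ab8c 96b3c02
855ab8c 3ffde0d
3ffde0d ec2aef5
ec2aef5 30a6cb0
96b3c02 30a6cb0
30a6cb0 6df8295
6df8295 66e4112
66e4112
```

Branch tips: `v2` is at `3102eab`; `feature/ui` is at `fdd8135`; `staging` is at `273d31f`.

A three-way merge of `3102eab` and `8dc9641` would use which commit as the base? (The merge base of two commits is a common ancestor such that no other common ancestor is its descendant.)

8dc9641

Ancestors of 3102eab: {06a5390, 1f0cf45, 30a6cb0, 3102eab, 3ffde0d, 66e4112, 6df8295, 855ab8c, 8939efc, 8dc9641, 96b3c02, a9c8396, c41d98a, ec2aef5}.
Ancestors of 8dc9641: {1f0cf45, 30a6cb0, 3ffde0d, 66e4112, 6df8295, 855ab8c, 8939efc, 8dc9641, 96b3c02, c41d98a, ec2aef5}.
Common ancestors: {1f0cf45, 30a6cb0, 3ffde0d, 66e4112, 6df8295, 855ab8c, 8939efc, 8dc9641, 96b3c02, c41d98a, ec2aef5}.
Among these, 8dc9641 is not an ancestor of any other common ancestor — it is the merge base.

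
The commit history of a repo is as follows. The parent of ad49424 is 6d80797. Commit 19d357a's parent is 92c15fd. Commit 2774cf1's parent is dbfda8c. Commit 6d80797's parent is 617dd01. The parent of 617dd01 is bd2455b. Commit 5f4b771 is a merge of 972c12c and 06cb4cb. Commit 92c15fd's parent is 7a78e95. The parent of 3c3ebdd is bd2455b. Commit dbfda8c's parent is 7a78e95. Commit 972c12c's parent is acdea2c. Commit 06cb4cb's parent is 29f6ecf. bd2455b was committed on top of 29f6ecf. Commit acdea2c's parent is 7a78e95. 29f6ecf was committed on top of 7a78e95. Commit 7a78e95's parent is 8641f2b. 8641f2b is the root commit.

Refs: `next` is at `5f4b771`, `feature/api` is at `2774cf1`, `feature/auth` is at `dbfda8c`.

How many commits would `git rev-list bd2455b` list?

4

Walking parent pointers from bd2455b: reachable set = {29f6ecf, 7a78e95, 8641f2b, bd2455b}.
That is 4 commits.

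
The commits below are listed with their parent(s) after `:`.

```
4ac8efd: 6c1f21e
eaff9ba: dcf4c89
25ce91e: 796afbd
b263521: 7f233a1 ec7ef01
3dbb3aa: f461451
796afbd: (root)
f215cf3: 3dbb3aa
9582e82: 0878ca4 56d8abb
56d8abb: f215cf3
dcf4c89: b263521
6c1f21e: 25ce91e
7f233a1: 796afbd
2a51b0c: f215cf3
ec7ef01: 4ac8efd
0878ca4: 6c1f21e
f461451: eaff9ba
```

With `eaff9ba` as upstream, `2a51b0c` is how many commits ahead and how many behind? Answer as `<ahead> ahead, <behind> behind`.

Reachable from 2a51b0c: {25ce91e, 2a51b0c, 3dbb3aa, 4ac8efd, 6c1f21e, 796afbd, 7f233a1, b263521, dcf4c89, eaff9ba, ec7ef01, f215cf3, f461451}.
Reachable from eaff9ba: {25ce91e, 4ac8efd, 6c1f21e, 796afbd, 7f233a1, b263521, dcf4c89, eaff9ba, ec7ef01}.
Only in 2a51b0c's history (ahead): {2a51b0c, 3dbb3aa, f215cf3, f461451} — 4.
Only in eaff9ba's history (behind): {} — 0.

4 ahead, 0 behind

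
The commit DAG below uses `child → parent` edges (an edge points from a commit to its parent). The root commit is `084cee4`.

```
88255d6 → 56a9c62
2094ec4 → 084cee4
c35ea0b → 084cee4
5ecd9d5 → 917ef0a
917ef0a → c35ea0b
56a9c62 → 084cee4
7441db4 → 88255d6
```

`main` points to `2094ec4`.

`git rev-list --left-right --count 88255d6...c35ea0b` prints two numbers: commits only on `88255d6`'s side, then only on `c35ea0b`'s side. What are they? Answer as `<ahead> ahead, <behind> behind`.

2 ahead, 1 behind

Reachable from 88255d6: {084cee4, 56a9c62, 88255d6}.
Reachable from c35ea0b: {084cee4, c35ea0b}.
Only in 88255d6's history (ahead): {56a9c62, 88255d6} — 2.
Only in c35ea0b's history (behind): {c35ea0b} — 1.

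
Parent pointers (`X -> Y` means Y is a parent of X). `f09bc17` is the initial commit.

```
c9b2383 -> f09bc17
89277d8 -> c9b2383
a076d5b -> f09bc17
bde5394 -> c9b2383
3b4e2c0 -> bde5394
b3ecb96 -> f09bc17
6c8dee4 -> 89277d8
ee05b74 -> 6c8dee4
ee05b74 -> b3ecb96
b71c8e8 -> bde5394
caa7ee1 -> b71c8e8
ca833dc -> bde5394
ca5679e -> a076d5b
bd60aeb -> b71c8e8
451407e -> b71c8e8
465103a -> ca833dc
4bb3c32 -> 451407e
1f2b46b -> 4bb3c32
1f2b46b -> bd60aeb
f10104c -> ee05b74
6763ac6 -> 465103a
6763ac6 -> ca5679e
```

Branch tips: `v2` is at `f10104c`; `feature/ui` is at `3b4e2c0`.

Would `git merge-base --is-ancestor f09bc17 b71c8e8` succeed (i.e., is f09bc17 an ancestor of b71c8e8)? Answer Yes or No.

Yes

Ancestors of b71c8e8 (commits reachable by following parents): {b71c8e8, bde5394, c9b2383, f09bc17}.
f09bc17 is in that set, so it is an ancestor of b71c8e8.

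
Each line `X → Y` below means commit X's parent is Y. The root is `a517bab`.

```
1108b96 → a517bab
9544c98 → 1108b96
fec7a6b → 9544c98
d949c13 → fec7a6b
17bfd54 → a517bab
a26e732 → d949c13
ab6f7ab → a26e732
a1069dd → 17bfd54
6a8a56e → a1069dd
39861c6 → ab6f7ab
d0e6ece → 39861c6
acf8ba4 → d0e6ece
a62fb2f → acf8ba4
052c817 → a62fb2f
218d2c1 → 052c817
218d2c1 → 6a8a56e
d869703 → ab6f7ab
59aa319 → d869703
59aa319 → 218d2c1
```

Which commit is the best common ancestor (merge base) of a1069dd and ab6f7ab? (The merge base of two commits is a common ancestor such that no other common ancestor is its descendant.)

Ancestors of a1069dd: {17bfd54, a1069dd, a517bab}.
Ancestors of ab6f7ab: {1108b96, 9544c98, a26e732, a517bab, ab6f7ab, d949c13, fec7a6b}.
Common ancestors: {a517bab}.
The only common ancestor is a517bab, so it is the merge base.

a517bab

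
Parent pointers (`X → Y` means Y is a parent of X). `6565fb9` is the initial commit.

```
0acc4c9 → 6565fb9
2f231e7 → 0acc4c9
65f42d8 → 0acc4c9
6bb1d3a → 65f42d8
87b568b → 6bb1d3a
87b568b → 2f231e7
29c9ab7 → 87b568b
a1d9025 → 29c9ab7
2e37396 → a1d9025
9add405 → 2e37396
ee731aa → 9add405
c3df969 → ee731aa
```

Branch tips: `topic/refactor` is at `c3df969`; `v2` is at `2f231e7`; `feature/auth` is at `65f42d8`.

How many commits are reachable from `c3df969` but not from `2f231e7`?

Reachable from c3df969: {0acc4c9, 29c9ab7, 2e37396, 2f231e7, 6565fb9, 65f42d8, 6bb1d3a, 87b568b, 9add405, a1d9025, c3df969, ee731aa}.
Reachable from 2f231e7: {0acc4c9, 2f231e7, 6565fb9}.
In c3df969's history but not 2f231e7's: {29c9ab7, 2e37396, 65f42d8, 6bb1d3a, 87b568b, 9add405, a1d9025, c3df969, ee731aa} — 9 commits.

9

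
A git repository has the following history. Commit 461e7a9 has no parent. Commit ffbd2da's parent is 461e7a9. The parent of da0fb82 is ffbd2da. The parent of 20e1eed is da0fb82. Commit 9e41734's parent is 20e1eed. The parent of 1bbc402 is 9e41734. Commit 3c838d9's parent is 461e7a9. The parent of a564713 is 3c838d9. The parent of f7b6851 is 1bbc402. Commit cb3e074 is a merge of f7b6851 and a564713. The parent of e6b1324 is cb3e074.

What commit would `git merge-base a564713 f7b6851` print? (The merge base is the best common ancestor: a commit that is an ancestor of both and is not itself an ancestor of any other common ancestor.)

Ancestors of a564713: {3c838d9, 461e7a9, a564713}.
Ancestors of f7b6851: {1bbc402, 20e1eed, 461e7a9, 9e41734, da0fb82, f7b6851, ffbd2da}.
Common ancestors: {461e7a9}.
The only common ancestor is 461e7a9, so it is the merge base.

461e7a9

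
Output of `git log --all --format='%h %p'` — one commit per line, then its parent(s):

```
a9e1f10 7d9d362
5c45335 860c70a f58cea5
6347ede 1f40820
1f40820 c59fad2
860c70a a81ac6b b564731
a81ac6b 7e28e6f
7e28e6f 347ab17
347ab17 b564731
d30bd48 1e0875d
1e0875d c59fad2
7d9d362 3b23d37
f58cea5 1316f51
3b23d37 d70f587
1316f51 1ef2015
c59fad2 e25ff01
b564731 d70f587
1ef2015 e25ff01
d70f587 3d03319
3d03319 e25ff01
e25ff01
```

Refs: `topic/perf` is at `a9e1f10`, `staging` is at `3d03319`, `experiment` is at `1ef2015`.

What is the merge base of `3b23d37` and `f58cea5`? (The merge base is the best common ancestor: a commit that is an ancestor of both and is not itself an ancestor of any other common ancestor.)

Ancestors of 3b23d37: {3b23d37, 3d03319, d70f587, e25ff01}.
Ancestors of f58cea5: {1316f51, 1ef2015, e25ff01, f58cea5}.
Common ancestors: {e25ff01}.
The only common ancestor is e25ff01, so it is the merge base.

e25ff01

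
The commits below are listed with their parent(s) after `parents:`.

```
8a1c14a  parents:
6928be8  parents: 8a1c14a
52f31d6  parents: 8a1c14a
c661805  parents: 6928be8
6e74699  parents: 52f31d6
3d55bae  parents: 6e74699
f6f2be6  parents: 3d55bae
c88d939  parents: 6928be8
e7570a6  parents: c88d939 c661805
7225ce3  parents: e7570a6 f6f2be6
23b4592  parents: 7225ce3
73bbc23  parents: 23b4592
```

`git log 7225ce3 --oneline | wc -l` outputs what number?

10

Walking parent pointers from 7225ce3: reachable set = {3d55bae, 52f31d6, 6928be8, 6e74699, 7225ce3, 8a1c14a, c661805, c88d939, e7570a6, f6f2be6}.
That is 10 commits.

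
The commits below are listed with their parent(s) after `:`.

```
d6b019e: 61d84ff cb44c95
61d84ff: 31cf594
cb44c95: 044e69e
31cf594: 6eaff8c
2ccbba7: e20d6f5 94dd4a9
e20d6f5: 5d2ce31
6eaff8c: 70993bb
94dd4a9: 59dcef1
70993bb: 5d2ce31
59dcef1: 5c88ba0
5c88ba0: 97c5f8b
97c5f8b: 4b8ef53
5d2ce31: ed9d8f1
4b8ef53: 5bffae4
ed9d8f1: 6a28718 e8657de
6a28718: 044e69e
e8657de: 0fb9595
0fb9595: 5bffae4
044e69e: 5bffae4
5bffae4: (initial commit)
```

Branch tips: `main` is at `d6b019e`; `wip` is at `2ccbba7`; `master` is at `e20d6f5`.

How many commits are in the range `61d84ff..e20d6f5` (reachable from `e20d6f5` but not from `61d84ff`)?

1

Reachable from e20d6f5: {044e69e, 0fb9595, 5bffae4, 5d2ce31, 6a28718, e20d6f5, e8657de, ed9d8f1}.
Reachable from 61d84ff: {044e69e, 0fb9595, 31cf594, 5bffae4, 5d2ce31, 61d84ff, 6a28718, 6eaff8c, 70993bb, e8657de, ed9d8f1}.
In e20d6f5's history but not 61d84ff's: {e20d6f5} — 1 commit.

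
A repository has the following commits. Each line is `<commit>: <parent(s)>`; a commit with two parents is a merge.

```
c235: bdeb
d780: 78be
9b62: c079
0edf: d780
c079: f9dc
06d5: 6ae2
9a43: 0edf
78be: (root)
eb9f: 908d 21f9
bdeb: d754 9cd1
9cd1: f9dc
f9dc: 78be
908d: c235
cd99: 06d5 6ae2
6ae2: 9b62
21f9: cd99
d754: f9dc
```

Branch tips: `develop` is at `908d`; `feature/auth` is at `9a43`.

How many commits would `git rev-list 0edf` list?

3

Walking parent pointers from 0edf: reachable set = {0edf, 78be, d780}.
That is 3 commits.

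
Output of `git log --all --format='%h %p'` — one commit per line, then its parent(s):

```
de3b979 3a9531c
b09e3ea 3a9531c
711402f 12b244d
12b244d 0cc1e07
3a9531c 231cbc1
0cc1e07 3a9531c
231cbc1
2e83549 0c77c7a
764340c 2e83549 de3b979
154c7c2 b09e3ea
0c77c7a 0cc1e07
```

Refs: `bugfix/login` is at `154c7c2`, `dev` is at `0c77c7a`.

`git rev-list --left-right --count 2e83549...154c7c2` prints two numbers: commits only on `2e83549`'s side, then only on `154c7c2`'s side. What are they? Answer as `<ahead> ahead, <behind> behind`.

3 ahead, 2 behind

Reachable from 2e83549: {0c77c7a, 0cc1e07, 231cbc1, 2e83549, 3a9531c}.
Reachable from 154c7c2: {154c7c2, 231cbc1, 3a9531c, b09e3ea}.
Only in 2e83549's history (ahead): {0c77c7a, 0cc1e07, 2e83549} — 3.
Only in 154c7c2's history (behind): {154c7c2, b09e3ea} — 2.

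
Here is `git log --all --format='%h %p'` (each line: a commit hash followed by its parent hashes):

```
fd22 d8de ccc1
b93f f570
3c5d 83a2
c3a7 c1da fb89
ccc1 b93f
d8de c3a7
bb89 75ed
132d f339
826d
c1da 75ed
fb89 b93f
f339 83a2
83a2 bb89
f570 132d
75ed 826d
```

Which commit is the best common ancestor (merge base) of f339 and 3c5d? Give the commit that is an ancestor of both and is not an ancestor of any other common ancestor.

83a2

Ancestors of f339: {75ed, 826d, 83a2, bb89, f339}.
Ancestors of 3c5d: {3c5d, 75ed, 826d, 83a2, bb89}.
Common ancestors: {75ed, 826d, 83a2, bb89}.
Among these, 83a2 is not an ancestor of any other common ancestor — it is the merge base.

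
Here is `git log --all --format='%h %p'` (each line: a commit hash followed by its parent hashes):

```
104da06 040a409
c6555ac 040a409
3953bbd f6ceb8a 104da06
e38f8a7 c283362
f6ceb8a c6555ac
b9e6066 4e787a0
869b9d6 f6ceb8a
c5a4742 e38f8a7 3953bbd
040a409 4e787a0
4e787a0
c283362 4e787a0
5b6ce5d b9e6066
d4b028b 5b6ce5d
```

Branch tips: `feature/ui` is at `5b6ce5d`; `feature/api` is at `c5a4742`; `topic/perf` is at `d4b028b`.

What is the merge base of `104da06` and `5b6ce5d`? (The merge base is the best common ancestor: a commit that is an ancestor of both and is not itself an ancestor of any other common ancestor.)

4e787a0

Ancestors of 104da06: {040a409, 104da06, 4e787a0}.
Ancestors of 5b6ce5d: {4e787a0, 5b6ce5d, b9e6066}.
Common ancestors: {4e787a0}.
The only common ancestor is 4e787a0, so it is the merge base.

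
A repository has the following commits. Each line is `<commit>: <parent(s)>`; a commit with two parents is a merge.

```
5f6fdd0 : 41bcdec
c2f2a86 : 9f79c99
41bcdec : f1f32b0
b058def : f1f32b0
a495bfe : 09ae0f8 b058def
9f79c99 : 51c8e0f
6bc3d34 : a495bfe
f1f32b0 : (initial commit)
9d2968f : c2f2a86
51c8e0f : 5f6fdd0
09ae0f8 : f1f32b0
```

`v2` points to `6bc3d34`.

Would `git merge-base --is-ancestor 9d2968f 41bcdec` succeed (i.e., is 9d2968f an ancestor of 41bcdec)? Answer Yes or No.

Ancestors of 41bcdec: {41bcdec, f1f32b0}.
9d2968f is not in that set, so it is not an ancestor of 41bcdec.

No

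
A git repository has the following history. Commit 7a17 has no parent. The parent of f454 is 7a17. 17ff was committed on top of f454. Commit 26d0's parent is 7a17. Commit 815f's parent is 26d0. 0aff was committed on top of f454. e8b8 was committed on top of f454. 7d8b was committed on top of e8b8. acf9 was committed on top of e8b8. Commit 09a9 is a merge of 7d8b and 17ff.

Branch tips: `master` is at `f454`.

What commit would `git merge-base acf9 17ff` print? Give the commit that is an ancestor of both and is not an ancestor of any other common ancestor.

Ancestors of acf9: {7a17, acf9, e8b8, f454}.
Ancestors of 17ff: {17ff, 7a17, f454}.
Common ancestors: {7a17, f454}.
Among these, f454 is not an ancestor of any other common ancestor — it is the merge base.

f454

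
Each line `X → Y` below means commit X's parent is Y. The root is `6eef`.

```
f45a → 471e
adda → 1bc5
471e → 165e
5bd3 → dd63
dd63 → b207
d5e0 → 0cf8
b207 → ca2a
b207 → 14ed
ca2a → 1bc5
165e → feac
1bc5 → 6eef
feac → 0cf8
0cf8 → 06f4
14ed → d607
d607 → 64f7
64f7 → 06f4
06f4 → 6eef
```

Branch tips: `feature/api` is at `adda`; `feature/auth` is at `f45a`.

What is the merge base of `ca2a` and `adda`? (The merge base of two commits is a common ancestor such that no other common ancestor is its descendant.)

Ancestors of ca2a: {1bc5, 6eef, ca2a}.
Ancestors of adda: {1bc5, 6eef, adda}.
Common ancestors: {1bc5, 6eef}.
Among these, 1bc5 is not an ancestor of any other common ancestor — it is the merge base.

1bc5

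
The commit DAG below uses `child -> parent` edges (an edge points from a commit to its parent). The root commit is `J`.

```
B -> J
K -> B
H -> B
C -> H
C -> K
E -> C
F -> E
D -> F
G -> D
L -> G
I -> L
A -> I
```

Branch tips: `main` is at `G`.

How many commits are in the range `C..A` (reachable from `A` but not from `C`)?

7

Reachable from A: {A, B, C, D, E, F, G, H, I, J, K, L}.
Reachable from C: {B, C, H, J, K}.
In A's history but not C's: {A, D, E, F, G, I, L} — 7 commits.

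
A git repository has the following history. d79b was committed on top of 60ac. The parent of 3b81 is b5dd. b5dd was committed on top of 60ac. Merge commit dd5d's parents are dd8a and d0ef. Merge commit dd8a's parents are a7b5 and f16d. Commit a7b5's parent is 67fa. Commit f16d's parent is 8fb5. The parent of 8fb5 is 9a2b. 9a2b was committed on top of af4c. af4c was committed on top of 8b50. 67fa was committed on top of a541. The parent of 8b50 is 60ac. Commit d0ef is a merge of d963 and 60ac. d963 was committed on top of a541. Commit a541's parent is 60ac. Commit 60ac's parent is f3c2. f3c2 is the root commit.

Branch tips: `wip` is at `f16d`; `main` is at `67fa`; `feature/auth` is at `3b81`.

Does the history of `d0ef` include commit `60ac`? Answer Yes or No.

Yes

Ancestors of d0ef (commits reachable by following parents): {60ac, a541, d0ef, d963, f3c2}.
60ac is in that set, so it is an ancestor of d0ef.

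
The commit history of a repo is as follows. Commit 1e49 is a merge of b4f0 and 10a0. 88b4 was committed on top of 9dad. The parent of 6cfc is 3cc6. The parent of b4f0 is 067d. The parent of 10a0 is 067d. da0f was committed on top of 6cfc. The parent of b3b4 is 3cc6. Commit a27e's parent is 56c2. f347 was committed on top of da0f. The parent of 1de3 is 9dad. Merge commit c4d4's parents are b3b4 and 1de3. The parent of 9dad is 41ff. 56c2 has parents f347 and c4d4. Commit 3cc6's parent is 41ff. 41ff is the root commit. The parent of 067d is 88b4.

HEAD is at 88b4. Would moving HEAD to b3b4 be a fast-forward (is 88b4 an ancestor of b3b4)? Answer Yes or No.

No

A fast-forward from 88b4 to b3b4 is possible iff 88b4 is an ancestor of b3b4.
Ancestors of b3b4: {3cc6, 41ff, b3b4}.
88b4 is not among them, so fast-forward is not possible.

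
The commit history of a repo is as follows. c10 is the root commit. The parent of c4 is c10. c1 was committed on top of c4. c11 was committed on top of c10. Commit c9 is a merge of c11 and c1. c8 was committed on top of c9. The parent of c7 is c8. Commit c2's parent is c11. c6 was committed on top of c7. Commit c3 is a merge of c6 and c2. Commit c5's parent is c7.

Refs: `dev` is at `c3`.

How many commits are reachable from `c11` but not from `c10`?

Reachable from c11: {c10, c11}.
Reachable from c10: {c10}.
In c11's history but not c10's: {c11} — 1 commit.

1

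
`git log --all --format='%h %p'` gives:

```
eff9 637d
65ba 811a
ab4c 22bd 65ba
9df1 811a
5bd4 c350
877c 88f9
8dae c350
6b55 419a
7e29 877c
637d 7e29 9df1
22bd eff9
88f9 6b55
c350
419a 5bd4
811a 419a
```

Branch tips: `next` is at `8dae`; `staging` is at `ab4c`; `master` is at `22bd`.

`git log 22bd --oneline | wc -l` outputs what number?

12

Walking parent pointers from 22bd: reachable set = {22bd, 419a, 5bd4, 637d, 6b55, 7e29, 811a, 877c, 88f9, 9df1, c350, eff9}.
That is 12 commits.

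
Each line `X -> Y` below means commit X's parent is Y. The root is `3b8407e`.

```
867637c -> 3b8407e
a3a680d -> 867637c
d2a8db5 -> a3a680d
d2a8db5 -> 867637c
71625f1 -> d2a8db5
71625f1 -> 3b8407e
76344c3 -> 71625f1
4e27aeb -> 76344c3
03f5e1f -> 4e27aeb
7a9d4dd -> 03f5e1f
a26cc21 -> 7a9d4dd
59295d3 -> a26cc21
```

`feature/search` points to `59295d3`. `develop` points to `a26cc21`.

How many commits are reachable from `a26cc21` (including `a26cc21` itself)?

10

Walking parent pointers from a26cc21: reachable set = {03f5e1f, 3b8407e, 4e27aeb, 71625f1, 76344c3, 7a9d4dd, 867637c, a26cc21, a3a680d, d2a8db5}.
That is 10 commits.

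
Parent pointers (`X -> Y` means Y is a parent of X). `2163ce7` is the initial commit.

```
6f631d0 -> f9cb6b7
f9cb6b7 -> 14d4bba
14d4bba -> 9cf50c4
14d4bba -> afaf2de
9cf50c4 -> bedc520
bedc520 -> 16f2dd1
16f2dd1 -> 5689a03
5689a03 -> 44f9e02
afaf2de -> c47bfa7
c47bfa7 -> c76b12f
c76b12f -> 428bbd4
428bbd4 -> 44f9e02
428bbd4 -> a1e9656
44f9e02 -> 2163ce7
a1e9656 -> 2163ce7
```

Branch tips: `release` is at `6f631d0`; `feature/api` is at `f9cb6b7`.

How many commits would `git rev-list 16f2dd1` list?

4

Walking parent pointers from 16f2dd1: reachable set = {16f2dd1, 2163ce7, 44f9e02, 5689a03}.
That is 4 commits.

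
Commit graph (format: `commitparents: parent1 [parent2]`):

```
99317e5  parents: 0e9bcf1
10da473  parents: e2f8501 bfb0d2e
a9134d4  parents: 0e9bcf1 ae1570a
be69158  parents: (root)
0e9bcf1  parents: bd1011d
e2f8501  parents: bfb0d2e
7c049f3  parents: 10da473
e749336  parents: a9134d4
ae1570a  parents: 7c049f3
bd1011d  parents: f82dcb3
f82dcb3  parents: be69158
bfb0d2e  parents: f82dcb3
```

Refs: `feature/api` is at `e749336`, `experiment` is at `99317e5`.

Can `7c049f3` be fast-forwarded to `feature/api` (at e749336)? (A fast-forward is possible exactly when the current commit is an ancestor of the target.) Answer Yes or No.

A fast-forward from 7c049f3 to e749336 is possible iff 7c049f3 is an ancestor of e749336.
Ancestors of e749336: {0e9bcf1, 10da473, 7c049f3, a9134d4, ae1570a, bd1011d, be69158, bfb0d2e, e2f8501, e749336, f82dcb3}.
7c049f3 is among them, so fast-forward is possible.

Yes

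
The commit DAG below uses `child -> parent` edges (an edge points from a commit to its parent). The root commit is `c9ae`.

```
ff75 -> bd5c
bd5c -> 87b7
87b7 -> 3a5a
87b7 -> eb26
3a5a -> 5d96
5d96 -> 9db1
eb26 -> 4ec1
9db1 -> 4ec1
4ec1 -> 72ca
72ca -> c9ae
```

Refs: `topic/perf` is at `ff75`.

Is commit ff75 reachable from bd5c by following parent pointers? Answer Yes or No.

No

Ancestors of bd5c: {3a5a, 4ec1, 5d96, 72ca, 87b7, 9db1, bd5c, c9ae, eb26}.
ff75 is not in that set, so it is not an ancestor of bd5c.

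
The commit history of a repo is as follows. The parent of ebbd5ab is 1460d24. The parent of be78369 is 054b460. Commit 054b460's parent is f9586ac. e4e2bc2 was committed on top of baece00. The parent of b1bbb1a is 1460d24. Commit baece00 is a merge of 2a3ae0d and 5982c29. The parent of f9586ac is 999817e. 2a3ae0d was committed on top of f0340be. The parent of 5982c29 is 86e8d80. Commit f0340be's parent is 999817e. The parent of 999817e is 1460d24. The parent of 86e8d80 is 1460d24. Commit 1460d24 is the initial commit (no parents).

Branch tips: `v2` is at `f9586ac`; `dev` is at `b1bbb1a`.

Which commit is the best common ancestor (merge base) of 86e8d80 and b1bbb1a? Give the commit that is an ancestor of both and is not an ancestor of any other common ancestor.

1460d24

Ancestors of 86e8d80: {1460d24, 86e8d80}.
Ancestors of b1bbb1a: {1460d24, b1bbb1a}.
Common ancestors: {1460d24}.
The only common ancestor is 1460d24, so it is the merge base.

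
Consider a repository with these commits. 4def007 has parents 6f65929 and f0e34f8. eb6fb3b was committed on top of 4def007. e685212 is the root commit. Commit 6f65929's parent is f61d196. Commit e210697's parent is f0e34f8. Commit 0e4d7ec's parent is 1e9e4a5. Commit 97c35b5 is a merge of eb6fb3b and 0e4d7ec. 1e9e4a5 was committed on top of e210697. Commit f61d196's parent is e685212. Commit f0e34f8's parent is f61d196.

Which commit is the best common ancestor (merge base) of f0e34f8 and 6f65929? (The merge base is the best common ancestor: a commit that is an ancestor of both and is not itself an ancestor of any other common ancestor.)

f61d196

Ancestors of f0e34f8: {e685212, f0e34f8, f61d196}.
Ancestors of 6f65929: {6f65929, e685212, f61d196}.
Common ancestors: {e685212, f61d196}.
Among these, f61d196 is not an ancestor of any other common ancestor — it is the merge base.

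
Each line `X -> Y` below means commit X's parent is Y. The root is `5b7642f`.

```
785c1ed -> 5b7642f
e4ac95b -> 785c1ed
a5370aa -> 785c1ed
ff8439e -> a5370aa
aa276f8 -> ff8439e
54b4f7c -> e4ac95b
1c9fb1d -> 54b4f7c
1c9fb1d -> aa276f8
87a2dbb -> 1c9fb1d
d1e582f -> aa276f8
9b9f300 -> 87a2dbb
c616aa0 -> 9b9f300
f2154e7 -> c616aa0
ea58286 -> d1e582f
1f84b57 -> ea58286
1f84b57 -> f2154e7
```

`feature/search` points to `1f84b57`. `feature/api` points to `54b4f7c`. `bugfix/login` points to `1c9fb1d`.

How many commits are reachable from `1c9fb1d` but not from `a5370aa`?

Reachable from 1c9fb1d: {1c9fb1d, 54b4f7c, 5b7642f, 785c1ed, a5370aa, aa276f8, e4ac95b, ff8439e}.
Reachable from a5370aa: {5b7642f, 785c1ed, a5370aa}.
In 1c9fb1d's history but not a5370aa's: {1c9fb1d, 54b4f7c, aa276f8, e4ac95b, ff8439e} — 5 commits.

5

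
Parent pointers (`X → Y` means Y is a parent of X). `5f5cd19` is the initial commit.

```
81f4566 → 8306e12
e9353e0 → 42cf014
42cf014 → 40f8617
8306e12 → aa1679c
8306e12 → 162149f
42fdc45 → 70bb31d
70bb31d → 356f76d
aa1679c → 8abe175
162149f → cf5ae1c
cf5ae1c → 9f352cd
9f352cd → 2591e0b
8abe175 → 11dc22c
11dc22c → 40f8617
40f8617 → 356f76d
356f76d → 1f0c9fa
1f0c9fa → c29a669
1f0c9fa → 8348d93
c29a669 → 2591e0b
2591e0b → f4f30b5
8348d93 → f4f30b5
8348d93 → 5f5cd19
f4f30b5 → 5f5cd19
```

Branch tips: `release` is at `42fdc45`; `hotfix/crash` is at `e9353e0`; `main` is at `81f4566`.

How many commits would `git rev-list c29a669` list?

4

Walking parent pointers from c29a669: reachable set = {2591e0b, 5f5cd19, c29a669, f4f30b5}.
That is 4 commits.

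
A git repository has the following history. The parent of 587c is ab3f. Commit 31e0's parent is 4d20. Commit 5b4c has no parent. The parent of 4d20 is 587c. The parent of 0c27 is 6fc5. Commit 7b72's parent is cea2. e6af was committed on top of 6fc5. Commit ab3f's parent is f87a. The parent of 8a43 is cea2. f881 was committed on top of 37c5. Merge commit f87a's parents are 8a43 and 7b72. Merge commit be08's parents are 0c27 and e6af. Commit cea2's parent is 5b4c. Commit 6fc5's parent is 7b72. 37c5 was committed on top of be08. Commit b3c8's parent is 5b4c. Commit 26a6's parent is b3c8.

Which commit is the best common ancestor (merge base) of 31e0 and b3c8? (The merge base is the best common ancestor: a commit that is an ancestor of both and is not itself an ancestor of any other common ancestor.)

5b4c

Ancestors of 31e0: {31e0, 4d20, 587c, 5b4c, 7b72, 8a43, ab3f, cea2, f87a}.
Ancestors of b3c8: {5b4c, b3c8}.
Common ancestors: {5b4c}.
The only common ancestor is 5b4c, so it is the merge base.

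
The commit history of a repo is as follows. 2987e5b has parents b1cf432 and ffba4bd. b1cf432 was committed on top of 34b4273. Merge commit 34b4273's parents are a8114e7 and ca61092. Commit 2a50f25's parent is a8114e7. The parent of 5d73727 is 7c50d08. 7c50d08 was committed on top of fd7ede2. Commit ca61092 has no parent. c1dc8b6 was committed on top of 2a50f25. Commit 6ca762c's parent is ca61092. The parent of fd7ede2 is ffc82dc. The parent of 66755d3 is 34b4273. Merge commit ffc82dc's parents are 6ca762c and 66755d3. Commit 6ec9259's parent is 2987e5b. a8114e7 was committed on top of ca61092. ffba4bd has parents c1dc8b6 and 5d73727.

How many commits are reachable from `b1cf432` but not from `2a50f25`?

2

Reachable from b1cf432: {34b4273, a8114e7, b1cf432, ca61092}.
Reachable from 2a50f25: {2a50f25, a8114e7, ca61092}.
In b1cf432's history but not 2a50f25's: {34b4273, b1cf432} — 2 commits.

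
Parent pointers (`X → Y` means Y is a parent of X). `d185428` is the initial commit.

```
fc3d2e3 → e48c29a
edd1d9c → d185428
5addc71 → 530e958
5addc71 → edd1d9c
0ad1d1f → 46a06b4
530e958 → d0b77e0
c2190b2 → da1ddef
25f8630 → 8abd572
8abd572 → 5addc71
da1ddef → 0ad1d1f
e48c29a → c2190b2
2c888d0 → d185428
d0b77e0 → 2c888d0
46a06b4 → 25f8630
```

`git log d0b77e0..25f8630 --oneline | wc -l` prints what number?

5

Reachable from 25f8630: {25f8630, 2c888d0, 530e958, 5addc71, 8abd572, d0b77e0, d185428, edd1d9c}.
Reachable from d0b77e0: {2c888d0, d0b77e0, d185428}.
In 25f8630's history but not d0b77e0's: {25f8630, 530e958, 5addc71, 8abd572, edd1d9c} — 5 commits.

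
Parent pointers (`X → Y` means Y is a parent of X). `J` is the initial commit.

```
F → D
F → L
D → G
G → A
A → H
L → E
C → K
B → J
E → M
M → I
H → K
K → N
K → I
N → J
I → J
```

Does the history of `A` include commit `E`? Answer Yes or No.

Ancestors of A: {A, H, I, J, K, N}.
E is not in that set, so it is not an ancestor of A.

No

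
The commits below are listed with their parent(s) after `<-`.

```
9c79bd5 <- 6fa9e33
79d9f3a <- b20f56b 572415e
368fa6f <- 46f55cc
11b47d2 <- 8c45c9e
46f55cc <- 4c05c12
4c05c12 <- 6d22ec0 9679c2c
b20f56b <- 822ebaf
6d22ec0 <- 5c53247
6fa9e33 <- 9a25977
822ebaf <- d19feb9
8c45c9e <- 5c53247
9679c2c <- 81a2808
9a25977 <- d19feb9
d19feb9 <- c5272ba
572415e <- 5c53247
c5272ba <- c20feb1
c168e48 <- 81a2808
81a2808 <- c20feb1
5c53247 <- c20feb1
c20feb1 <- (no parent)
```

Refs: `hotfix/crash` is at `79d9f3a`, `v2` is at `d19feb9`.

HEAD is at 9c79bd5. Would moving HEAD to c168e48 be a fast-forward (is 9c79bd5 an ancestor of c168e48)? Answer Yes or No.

No

A fast-forward from 9c79bd5 to c168e48 is possible iff 9c79bd5 is an ancestor of c168e48.
Ancestors of c168e48: {81a2808, c168e48, c20feb1}.
9c79bd5 is not among them, so fast-forward is not possible.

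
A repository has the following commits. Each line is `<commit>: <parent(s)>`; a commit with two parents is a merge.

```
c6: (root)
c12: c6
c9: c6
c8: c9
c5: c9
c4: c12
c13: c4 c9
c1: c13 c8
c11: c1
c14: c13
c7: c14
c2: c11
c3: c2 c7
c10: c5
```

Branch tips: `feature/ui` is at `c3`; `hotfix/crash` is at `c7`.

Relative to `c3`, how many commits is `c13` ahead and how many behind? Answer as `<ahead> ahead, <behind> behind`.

Reachable from c13: {c12, c13, c4, c6, c9}.
Reachable from c3: {c1, c11, c12, c13, c14, c2, c3, c4, c6, c7, c8, c9}.
Only in c13's history (ahead): {} — 0.
Only in c3's history (behind): {c1, c11, c14, c2, c3, c7, c8} — 7.

0 ahead, 7 behind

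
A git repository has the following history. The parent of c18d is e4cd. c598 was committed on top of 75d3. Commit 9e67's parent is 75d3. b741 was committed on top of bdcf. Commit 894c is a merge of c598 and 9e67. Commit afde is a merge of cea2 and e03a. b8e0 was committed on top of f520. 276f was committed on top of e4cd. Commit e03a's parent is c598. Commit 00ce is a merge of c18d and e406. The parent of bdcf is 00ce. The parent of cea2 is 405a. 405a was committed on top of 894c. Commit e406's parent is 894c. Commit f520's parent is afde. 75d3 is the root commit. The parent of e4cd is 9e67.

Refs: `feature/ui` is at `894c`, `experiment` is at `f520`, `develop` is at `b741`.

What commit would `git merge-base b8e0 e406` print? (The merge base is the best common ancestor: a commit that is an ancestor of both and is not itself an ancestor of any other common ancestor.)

Ancestors of b8e0: {405a, 75d3, 894c, 9e67, afde, b8e0, c598, cea2, e03a, f520}.
Ancestors of e406: {75d3, 894c, 9e67, c598, e406}.
Common ancestors: {75d3, 894c, 9e67, c598}.
Among these, 894c is not an ancestor of any other common ancestor — it is the merge base.

894c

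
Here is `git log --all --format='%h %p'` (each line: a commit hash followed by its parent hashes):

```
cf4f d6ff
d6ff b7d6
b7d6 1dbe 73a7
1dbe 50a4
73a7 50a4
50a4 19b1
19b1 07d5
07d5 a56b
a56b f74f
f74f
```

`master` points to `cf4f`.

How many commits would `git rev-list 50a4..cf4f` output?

5

Reachable from cf4f: {07d5, 19b1, 1dbe, 50a4, 73a7, a56b, b7d6, cf4f, d6ff, f74f}.
Reachable from 50a4: {07d5, 19b1, 50a4, a56b, f74f}.
In cf4f's history but not 50a4's: {1dbe, 73a7, b7d6, cf4f, d6ff} — 5 commits.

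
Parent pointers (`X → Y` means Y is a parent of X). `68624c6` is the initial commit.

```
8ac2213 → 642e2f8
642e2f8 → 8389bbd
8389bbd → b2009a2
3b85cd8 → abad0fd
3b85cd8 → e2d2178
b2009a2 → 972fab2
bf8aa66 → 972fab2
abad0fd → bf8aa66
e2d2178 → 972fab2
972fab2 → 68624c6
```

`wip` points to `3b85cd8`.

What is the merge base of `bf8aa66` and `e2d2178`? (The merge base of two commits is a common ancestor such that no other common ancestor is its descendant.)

Ancestors of bf8aa66: {68624c6, 972fab2, bf8aa66}.
Ancestors of e2d2178: {68624c6, 972fab2, e2d2178}.
Common ancestors: {68624c6, 972fab2}.
Among these, 972fab2 is not an ancestor of any other common ancestor — it is the merge base.

972fab2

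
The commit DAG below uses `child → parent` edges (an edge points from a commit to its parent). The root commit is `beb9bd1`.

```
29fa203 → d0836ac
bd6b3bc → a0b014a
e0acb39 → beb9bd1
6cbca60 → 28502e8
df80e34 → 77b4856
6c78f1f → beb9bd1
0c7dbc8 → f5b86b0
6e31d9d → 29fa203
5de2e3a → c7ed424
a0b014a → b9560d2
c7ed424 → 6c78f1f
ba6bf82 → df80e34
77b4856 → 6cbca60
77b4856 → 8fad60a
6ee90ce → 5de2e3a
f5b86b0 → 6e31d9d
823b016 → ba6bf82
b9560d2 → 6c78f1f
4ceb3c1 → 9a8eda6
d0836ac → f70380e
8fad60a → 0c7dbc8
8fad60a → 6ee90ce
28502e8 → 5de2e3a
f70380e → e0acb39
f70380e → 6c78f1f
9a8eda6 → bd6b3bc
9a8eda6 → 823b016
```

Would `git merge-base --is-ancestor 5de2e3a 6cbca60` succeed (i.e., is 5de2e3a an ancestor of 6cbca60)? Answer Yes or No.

Ancestors of 6cbca60 (commits reachable by following parents): {28502e8, 5de2e3a, 6c78f1f, 6cbca60, beb9bd1, c7ed424}.
5de2e3a is in that set, so it is an ancestor of 6cbca60.

Yes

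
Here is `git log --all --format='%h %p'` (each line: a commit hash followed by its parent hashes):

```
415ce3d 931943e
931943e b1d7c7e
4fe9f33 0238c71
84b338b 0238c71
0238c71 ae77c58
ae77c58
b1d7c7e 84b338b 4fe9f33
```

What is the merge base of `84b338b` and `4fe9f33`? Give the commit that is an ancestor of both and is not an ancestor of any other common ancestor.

Ancestors of 84b338b: {0238c71, 84b338b, ae77c58}.
Ancestors of 4fe9f33: {0238c71, 4fe9f33, ae77c58}.
Common ancestors: {0238c71, ae77c58}.
Among these, 0238c71 is not an ancestor of any other common ancestor — it is the merge base.

0238c71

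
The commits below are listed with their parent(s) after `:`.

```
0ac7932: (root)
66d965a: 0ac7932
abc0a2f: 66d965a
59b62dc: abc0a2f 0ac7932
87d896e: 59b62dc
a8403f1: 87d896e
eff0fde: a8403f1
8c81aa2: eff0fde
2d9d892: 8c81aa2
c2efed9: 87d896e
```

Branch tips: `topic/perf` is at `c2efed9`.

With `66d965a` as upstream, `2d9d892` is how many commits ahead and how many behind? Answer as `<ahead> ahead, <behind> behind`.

7 ahead, 0 behind

Reachable from 2d9d892: {0ac7932, 2d9d892, 59b62dc, 66d965a, 87d896e, 8c81aa2, a8403f1, abc0a2f, eff0fde}.
Reachable from 66d965a: {0ac7932, 66d965a}.
Only in 2d9d892's history (ahead): {2d9d892, 59b62dc, 87d896e, 8c81aa2, a8403f1, abc0a2f, eff0fde} — 7.
Only in 66d965a's history (behind): {} — 0.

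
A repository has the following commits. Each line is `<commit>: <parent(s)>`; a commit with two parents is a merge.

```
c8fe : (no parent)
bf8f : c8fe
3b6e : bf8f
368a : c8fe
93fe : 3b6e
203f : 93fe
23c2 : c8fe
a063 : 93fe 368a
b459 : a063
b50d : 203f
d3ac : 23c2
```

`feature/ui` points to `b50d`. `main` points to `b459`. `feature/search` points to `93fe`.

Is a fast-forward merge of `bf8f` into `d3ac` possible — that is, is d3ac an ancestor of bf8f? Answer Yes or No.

No

A fast-forward from d3ac to bf8f is possible iff d3ac is an ancestor of bf8f.
Ancestors of bf8f: {bf8f, c8fe}.
d3ac is not among them, so fast-forward is not possible.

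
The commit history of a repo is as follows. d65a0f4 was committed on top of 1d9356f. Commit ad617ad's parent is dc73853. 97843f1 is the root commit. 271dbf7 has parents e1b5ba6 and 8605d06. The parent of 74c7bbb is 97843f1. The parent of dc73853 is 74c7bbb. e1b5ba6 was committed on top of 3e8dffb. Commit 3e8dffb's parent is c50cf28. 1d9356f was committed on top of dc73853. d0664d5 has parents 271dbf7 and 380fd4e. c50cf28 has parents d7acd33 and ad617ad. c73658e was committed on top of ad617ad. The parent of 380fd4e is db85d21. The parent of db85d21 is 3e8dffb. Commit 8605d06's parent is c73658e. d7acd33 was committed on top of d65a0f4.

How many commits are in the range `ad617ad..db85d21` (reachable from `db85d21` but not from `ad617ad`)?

Reachable from db85d21: {1d9356f, 3e8dffb, 74c7bbb, 97843f1, ad617ad, c50cf28, d65a0f4, d7acd33, db85d21, dc73853}.
Reachable from ad617ad: {74c7bbb, 97843f1, ad617ad, dc73853}.
In db85d21's history but not ad617ad's: {1d9356f, 3e8dffb, c50cf28, d65a0f4, d7acd33, db85d21} — 6 commits.

6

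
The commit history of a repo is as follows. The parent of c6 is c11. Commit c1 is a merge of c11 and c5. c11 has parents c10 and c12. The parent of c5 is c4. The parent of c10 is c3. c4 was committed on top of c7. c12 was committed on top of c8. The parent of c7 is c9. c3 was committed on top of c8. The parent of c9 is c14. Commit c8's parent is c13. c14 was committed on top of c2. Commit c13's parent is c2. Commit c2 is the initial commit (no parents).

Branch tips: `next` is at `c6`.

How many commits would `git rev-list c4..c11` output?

6

Reachable from c11: {c10, c11, c12, c13, c2, c3, c8}.
Reachable from c4: {c14, c2, c4, c7, c9}.
In c11's history but not c4's: {c10, c11, c12, c13, c3, c8} — 6 commits.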